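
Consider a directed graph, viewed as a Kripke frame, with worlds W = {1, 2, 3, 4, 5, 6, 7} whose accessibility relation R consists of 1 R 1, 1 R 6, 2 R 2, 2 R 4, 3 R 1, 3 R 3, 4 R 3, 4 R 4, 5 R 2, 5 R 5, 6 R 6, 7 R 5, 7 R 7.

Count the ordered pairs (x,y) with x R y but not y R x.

Enumerating: (1,6), (2,4), (3,1), (4,3), (5,2), (7,5).

6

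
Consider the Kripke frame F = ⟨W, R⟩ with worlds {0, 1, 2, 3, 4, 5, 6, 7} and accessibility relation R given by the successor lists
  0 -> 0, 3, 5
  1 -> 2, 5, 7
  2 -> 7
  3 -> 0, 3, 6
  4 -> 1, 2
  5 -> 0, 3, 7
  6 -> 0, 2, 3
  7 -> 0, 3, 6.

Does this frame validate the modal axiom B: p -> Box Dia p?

The schema B characterises exactly the symmetric frames.
Symmetric: no — 1 R 2 but not 2 R 1.

No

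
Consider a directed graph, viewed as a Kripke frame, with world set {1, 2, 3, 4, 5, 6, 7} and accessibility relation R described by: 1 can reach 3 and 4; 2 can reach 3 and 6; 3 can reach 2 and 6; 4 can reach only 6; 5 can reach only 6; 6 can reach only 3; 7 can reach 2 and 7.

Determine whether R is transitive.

Transitive: no — 1 R 3 and 3 R 2, but not 1 R 2.

No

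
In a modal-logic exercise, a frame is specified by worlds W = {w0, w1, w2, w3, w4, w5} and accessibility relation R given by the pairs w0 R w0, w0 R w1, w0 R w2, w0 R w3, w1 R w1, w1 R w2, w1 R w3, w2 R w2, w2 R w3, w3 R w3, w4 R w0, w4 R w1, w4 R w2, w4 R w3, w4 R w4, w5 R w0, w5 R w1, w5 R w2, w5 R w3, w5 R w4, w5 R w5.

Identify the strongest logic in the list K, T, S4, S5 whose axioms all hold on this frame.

S4

Reflexive (axiom T): yes — every world is R-related to itself.
Transitive (axiom 4): yes — every two-step R-path is closed by a direct edge.
Euclidean (axiom 5): no — w0 R w2 and w0 R w1, but not w2 R w1.
So F validates K, T, S4; S5 would additionally require R to be Euclidean. The strongest is S4.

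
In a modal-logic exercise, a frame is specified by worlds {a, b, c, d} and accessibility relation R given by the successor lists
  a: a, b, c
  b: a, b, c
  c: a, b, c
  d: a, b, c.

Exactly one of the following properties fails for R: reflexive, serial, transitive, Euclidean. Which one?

reflexive

Reflexive: no — d is not related to itself.
Serial: yes — every world has a successor (e.g. a R a).
Transitive: yes — every two-step R-path is closed by a direct edge.
Euclidean: yes — any two successors of a common world are R-related.
Only reflexive fails.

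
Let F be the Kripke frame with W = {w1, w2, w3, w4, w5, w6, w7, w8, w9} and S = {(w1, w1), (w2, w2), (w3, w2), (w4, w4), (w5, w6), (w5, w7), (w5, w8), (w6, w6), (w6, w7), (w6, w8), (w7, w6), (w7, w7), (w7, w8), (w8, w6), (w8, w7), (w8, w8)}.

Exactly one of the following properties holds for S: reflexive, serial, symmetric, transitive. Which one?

Reflexive: no — w3 is not related to itself.
Serial: no — w9 has no S-successor.
Symmetric: no — w3 S w2 but not w2 S w3.
Transitive: yes — every two-step S-path is closed by a direct edge.
Only transitive holds.

transitive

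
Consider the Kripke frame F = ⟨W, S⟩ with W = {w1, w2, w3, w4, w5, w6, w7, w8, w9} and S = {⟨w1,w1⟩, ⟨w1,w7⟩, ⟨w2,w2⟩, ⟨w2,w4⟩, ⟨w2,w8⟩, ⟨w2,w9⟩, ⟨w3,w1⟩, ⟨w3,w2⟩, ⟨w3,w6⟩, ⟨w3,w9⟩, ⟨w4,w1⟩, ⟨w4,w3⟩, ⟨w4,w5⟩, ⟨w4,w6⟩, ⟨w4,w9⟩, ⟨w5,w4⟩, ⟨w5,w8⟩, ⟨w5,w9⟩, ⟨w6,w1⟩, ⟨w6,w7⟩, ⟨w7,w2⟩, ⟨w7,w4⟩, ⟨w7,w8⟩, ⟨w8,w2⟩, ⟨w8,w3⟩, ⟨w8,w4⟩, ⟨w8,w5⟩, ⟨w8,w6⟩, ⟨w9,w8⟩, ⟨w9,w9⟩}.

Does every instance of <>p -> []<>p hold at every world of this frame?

The schema 5 characterises exactly the Euclidean frames.
Euclidean: no — w2 S w4 and w2 S w8, but not w4 S w8.

No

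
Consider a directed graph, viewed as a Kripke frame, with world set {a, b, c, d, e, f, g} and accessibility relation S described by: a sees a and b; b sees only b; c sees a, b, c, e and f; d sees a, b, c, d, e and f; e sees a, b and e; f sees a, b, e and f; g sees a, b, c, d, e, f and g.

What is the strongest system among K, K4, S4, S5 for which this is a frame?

Transitive (axiom 4): yes — every two-step S-path is closed by a direct edge.
Reflexive (axiom T): yes — every world is S-related to itself.
Euclidean (axiom 5): no — c S a and c S e, but not a S e.
So F validates K, K4, S4; S5 would additionally require S to be Euclidean. The strongest is S4.

S4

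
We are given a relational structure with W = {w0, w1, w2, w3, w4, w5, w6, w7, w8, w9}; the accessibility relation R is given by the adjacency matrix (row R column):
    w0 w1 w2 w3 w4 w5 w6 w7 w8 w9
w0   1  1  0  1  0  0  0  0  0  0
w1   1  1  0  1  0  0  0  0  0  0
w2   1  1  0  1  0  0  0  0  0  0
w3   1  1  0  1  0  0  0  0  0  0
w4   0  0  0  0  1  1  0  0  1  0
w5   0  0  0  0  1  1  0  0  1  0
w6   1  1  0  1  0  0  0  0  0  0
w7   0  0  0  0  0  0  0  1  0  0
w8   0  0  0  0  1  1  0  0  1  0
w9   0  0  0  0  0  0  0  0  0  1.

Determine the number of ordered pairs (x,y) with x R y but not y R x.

Enumerating: (w2,w0), (w2,w1), (w2,w3), (w6,w0), (w6,w1), (w6,w3).

6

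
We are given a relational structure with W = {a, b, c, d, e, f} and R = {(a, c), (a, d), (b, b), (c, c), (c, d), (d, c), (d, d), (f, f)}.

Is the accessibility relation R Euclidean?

Euclidean: yes — any two successors of a common world are R-related.

Yes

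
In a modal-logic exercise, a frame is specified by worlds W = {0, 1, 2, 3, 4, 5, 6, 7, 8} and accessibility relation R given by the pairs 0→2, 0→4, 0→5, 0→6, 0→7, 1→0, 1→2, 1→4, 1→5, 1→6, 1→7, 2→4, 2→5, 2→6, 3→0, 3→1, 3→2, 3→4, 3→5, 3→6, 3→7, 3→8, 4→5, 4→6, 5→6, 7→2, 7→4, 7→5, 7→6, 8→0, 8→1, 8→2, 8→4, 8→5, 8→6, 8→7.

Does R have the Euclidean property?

No

Euclidean: no — 0 R 2 and 0 R 7, but not 2 R 7.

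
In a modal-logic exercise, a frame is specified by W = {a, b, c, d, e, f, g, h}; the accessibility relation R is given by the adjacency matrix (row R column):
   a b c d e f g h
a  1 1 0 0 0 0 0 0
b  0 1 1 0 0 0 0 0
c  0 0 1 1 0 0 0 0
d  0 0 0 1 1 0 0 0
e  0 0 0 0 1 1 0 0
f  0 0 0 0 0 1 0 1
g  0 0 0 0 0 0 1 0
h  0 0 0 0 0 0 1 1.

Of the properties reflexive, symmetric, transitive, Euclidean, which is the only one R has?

reflexive

Reflexive: yes — every world is R-related to itself.
Symmetric: no — a R b but not b R a.
Transitive: no — a R b and b R c, but not a R c.
Euclidean: no — a R b and a R a, but not b R a.
Only reflexive holds.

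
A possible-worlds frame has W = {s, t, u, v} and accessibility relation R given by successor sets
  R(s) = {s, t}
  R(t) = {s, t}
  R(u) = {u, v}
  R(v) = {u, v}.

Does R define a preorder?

Yes

Reflexive: yes — every world is R-related to itself.
Transitive: yes — every two-step R-path is closed by a direct edge.
So R is a preorder.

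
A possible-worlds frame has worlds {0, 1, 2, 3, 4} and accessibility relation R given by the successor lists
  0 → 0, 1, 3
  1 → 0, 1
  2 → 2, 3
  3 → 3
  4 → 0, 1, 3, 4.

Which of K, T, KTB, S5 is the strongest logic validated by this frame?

T

Reflexive (axiom T): yes — every world is R-related to itself.
Symmetric (axiom B): no — 0 R 3 but not 3 R 0.
Euclidean (axiom 5): no — 0 R 1 and 0 R 3, but not 1 R 3.
So F validates K, T; KTB would additionally require R to be symmetric. The strongest is T.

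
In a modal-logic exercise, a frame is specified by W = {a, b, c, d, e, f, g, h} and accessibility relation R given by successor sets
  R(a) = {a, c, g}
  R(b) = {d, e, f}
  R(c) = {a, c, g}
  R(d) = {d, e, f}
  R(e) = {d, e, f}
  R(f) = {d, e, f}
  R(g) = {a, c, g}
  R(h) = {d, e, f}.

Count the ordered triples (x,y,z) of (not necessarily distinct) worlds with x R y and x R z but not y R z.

0

R is Euclidean; there are no such tuples.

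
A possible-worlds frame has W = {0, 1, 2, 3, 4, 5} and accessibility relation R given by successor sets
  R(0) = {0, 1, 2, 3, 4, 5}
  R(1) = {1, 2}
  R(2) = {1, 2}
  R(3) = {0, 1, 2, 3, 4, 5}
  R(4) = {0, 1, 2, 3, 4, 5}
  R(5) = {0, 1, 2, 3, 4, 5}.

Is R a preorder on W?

Yes

Reflexive: yes — every world is R-related to itself.
Transitive: yes — every two-step R-path is closed by a direct edge.
So R is a preorder.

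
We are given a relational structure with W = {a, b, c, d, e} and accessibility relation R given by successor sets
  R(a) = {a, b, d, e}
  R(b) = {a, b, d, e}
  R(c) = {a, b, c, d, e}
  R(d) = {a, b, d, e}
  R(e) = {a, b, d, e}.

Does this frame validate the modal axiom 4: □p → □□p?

Yes

By correspondence theory, 4 is valid on a frame iff R is transitive.
Transitive: yes — every two-step R-path is closed by a direct edge.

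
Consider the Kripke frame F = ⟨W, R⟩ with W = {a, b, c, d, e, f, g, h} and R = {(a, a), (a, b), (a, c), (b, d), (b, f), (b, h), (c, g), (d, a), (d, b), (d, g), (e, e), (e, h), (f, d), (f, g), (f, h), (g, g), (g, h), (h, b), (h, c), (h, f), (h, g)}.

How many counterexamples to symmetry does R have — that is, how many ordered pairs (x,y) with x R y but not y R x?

10

Enumerating: (a,b), (a,c), (b,f), (c,g), (d,a), (d,g), (e,h), (f,d), (f,g), (h,c).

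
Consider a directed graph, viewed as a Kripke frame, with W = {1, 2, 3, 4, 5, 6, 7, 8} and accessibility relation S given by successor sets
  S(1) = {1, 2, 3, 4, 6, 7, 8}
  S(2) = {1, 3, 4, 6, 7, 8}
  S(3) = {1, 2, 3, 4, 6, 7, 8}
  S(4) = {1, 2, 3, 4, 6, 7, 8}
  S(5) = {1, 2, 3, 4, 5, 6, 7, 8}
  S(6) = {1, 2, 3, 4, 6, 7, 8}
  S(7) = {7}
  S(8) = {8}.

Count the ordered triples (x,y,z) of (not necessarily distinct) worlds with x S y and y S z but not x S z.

4

Enumerating: (2,1,2), (2,3,2), (2,4,2), (2,6,2).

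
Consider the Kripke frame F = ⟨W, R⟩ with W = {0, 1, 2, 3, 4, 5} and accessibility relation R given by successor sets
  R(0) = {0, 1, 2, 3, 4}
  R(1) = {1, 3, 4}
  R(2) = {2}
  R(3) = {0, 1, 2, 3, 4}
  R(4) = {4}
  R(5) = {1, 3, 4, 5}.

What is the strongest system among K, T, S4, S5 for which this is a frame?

Reflexive (axiom T): yes — every world is R-related to itself.
Transitive (axiom 4): no — 1 R 3 and 3 R 0, but not 1 R 0.
Euclidean (axiom 5): no — 0 R 1 and 0 R 2, but not 1 R 2.
So F validates K, T; S4 would additionally require R to be transitive. The strongest is T.

T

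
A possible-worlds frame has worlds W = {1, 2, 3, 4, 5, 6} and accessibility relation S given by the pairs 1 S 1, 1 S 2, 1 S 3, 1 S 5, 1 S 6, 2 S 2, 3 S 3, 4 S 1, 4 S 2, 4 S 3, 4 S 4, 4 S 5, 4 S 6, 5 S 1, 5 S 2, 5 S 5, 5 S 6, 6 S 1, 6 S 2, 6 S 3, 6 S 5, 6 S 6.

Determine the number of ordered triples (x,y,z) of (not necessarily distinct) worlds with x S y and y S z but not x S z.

Enumerating: (5,1,3), (5,6,3).

2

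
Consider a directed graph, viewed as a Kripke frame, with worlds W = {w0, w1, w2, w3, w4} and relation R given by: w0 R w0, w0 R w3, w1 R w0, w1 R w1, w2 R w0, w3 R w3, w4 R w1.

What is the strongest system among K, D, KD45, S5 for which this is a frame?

D

Serial (axiom D): yes — every world has a successor (e.g. w0 R w0).
Euclidean (axiom 5): no — w0 R w3 and w0 R w0, but not w3 R w0.
Transitive (axiom 4): no — w1 R w0 and w0 R w3, but not w1 R w3.
Reflexive (axiom T): no — w2 is not related to itself.
So F validates K, D; KD45 would additionally require R to be Euclidean and transitive. The strongest is D.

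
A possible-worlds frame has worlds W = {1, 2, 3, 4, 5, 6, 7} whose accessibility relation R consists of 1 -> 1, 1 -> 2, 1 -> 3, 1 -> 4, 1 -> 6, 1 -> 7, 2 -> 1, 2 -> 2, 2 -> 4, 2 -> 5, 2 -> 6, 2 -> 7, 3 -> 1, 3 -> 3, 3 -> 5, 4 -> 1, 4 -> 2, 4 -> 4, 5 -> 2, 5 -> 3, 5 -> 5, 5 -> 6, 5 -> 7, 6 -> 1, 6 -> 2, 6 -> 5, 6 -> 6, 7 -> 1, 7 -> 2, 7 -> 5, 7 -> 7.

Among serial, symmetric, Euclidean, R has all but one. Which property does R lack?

Euclidean

Serial: yes — every world has a successor (e.g. 1 R 1).
Symmetric: yes — every pair in R has its reverse in R.
Euclidean: no — 1 R 2 and 1 R 3, but not 2 R 3.
Only Euclidean fails.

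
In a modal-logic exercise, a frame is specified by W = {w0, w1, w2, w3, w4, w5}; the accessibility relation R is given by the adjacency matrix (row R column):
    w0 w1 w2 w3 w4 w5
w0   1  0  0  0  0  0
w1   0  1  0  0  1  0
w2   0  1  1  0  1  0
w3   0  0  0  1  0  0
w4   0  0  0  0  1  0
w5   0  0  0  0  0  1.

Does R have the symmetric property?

Symmetric: no — w1 R w4 but not w4 R w1.

No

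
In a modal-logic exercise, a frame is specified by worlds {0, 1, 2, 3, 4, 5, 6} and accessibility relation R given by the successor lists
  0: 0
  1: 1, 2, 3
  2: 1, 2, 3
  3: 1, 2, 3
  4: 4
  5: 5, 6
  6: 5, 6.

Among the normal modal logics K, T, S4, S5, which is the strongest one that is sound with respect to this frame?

Reflexive (axiom T): yes — every world is R-related to itself.
Transitive (axiom 4): yes — every two-step R-path is closed by a direct edge.
Euclidean (axiom 5): yes — any two successors of a common world are R-related.
So F validates K, T, S4, S5. The strongest is S5.

S5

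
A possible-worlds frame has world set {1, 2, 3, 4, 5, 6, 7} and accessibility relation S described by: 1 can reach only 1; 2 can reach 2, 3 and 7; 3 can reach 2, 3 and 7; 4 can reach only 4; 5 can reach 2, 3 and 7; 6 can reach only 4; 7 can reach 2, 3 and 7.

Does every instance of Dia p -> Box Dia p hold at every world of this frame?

By correspondence theory, 5 is valid on a frame iff S is Euclidean.
Euclidean: yes — any two successors of a common world are S-related.

Yes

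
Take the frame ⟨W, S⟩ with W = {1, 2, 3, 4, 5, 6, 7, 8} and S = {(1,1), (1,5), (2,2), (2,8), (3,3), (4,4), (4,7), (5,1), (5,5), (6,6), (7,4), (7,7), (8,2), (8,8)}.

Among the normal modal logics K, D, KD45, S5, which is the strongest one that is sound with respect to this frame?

S5

Serial (axiom D): yes — every world has a successor (e.g. 1 S 1).
Euclidean (axiom 5): yes — any two successors of a common world are S-related.
Transitive (axiom 4): yes — every two-step S-path is closed by a direct edge.
Reflexive (axiom T): yes — every world is S-related to itself.
So F validates K, D, KD45, S5. The strongest is S5.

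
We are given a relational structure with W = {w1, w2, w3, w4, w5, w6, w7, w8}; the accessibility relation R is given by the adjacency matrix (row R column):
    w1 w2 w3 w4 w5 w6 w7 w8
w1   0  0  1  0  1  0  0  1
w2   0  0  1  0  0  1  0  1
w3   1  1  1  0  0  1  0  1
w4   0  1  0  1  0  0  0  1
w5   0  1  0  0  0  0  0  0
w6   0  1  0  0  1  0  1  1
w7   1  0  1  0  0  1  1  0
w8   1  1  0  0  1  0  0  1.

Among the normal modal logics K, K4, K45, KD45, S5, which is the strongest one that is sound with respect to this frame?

K

Transitive (axiom 4): no — w1 R w3 and w3 R w2, but not w1 R w2.
Euclidean (axiom 5): no — w1 R w3 and w1 R w5, but not w3 R w5.
Serial (axiom D): yes — every world has a successor (e.g. w1 R w3).
Reflexive (axiom T): no — w1 is not related to itself.
So F validates K; K4 would additionally require R to be transitive. The strongest is K.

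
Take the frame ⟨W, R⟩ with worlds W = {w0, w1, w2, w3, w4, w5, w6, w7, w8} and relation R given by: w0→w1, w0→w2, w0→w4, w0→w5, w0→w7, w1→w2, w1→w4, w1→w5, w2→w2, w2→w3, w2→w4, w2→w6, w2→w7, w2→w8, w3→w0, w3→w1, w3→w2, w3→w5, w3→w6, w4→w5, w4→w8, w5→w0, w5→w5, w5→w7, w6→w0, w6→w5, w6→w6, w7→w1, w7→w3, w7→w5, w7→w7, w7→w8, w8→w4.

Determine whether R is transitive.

No

Transitive: no — w0 R w2 and w2 R w3, but not w0 R w3.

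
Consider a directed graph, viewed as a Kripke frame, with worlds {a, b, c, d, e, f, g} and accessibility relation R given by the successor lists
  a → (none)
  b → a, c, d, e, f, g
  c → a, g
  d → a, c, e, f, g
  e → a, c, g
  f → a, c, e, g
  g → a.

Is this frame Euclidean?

No

Euclidean: no — b R a and b R c, but not a R c.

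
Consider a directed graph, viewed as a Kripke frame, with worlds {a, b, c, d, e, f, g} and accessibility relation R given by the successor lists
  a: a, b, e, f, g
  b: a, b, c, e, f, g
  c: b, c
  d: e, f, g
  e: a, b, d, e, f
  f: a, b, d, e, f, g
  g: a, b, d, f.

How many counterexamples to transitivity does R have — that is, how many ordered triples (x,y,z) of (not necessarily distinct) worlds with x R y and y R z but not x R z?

Enumerating: (a,b,c), (a,e,d), (a,f,d), (a,g,d), (b,e,d), (b,f,d), (b,g,d), (c,b,a), (c,b,e), (c,b,f), (c,b,g), (d,e,a), … and 23 more.
Total: 35.

35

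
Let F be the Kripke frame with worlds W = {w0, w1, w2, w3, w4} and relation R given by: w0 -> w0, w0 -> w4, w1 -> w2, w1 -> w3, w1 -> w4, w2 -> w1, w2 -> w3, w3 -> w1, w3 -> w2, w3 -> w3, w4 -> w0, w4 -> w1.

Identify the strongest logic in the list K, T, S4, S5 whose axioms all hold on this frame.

K

Reflexive (axiom T): no — w1 is not related to itself.
Transitive (axiom 4): no — w0 R w4 and w4 R w1, but not w0 R w1.
Euclidean (axiom 5): no — w1 R w2 and w1 R w4, but not w2 R w4.
So F validates K; T would additionally require R to be reflexive. The strongest is K.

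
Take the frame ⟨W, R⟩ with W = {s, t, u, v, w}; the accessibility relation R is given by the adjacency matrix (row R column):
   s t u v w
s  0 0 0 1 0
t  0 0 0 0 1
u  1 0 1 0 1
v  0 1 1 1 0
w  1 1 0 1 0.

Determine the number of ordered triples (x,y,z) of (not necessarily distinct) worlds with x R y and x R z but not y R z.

17

Enumerating: (t,w,w), (u,s,s), (u,s,u), (u,s,w), (u,w,u), (u,w,w), (v,t,t), (v,t,u), (v,t,v), (v,u,t), (v,u,v), (w,s,s), (w,s,t), (w,t,s), (w,t,t), (w,t,v), (w,v,s).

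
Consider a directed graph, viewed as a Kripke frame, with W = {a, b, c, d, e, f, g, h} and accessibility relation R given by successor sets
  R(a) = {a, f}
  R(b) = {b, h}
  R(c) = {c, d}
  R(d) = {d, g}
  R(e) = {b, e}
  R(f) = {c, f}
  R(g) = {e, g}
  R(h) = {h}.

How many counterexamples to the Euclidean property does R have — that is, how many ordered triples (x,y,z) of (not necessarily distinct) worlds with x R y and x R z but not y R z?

Enumerating: (a,f,a), (b,h,b), (c,d,c), (d,g,d), (e,b,e), (f,c,f), (g,e,g).

7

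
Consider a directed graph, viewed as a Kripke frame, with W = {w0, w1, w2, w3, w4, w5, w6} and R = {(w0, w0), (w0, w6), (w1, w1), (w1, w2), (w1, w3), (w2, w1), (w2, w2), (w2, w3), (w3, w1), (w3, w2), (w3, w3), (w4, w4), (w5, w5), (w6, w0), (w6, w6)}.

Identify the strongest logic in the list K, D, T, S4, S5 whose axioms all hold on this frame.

Serial (axiom D): yes — every world has a successor (e.g. w0 R w0).
Reflexive (axiom T): yes — every world is R-related to itself.
Transitive (axiom 4): yes — every two-step R-path is closed by a direct edge.
Euclidean (axiom 5): yes — any two successors of a common world are R-related.
So F validates K, D, T, S4, S5. The strongest is S5.

S5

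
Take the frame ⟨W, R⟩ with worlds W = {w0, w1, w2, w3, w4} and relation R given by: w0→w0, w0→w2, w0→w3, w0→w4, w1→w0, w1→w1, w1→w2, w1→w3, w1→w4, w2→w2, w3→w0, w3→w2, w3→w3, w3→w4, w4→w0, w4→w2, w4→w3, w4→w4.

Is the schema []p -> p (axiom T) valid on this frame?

Axiom T corresponds to the accessibility relation being reflexive.
Reflexive: yes — every world is R-related to itself.

Yes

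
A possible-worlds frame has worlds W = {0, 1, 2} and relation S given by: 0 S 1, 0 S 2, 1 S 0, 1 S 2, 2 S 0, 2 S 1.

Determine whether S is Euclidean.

Euclidean: no — 0 S 1 and 0 S 1, but not 1 S 1.

No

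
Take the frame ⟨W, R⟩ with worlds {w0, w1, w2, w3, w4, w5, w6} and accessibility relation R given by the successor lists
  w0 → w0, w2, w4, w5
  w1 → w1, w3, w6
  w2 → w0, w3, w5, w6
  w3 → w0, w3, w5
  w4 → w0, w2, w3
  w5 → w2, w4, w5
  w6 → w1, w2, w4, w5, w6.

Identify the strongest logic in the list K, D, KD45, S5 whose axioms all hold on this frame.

Serial (axiom D): yes — every world has a successor (e.g. w0 R w0).
Euclidean (axiom 5): no — w0 R w2 and w0 R w4, but not w2 R w4.
Transitive (axiom 4): no — w0 R w2 and w2 R w3, but not w0 R w3.
Reflexive (axiom T): no — w2 is not related to itself.
So F validates K, D; KD45 would additionally require R to be Euclidean and transitive. The strongest is D.

D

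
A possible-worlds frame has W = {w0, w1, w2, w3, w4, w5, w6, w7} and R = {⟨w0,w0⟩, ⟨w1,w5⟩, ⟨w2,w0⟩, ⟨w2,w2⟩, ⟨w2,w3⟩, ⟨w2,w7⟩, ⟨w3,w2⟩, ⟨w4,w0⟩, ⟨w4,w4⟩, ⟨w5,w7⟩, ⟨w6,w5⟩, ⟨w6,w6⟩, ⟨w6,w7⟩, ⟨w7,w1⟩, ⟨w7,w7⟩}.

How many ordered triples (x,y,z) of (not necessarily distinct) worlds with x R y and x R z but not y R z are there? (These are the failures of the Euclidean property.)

Enumerating: (w1,w5,w5), (w2,w0,w2), (w2,w0,w3), (w2,w0,w7), (w2,w3,w0), (w2,w3,w3), (w2,w3,w7), (w2,w7,w0), (w2,w7,w2), (w2,w7,w3), (w4,w0,w4), (w6,w5,w5), (w6,w5,w6), (w6,w7,w5), (w6,w7,w6), (w7,w1,w1), (w7,w1,w7).

17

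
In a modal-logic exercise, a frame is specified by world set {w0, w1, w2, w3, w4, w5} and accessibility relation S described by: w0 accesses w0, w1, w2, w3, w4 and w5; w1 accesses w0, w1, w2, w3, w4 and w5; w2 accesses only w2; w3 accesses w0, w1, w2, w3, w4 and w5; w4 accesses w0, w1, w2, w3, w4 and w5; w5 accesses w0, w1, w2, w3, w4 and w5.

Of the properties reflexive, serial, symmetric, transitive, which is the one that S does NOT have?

symmetric

Reflexive: yes — every world is S-related to itself.
Serial: yes — every world has a successor (e.g. w0 S w0).
Symmetric: no — w0 S w2 but not w2 S w0.
Transitive: yes — every two-step S-path is closed by a direct edge.
Only symmetric fails.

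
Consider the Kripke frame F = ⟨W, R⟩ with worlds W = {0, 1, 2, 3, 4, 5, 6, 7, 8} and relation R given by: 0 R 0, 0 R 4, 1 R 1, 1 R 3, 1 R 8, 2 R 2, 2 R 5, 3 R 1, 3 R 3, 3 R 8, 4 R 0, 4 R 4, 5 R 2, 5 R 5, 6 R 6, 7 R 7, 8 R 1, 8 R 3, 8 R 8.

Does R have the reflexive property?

Yes

Reflexive: yes — every world is R-related to itself.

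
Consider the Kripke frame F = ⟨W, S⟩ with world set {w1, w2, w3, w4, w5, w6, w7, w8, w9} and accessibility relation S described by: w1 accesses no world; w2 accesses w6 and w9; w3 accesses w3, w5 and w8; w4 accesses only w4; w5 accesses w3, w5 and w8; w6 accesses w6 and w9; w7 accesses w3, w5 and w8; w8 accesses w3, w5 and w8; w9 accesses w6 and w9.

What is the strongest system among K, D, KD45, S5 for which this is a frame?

K

Serial (axiom D): no — w1 has no S-successor.
Euclidean (axiom 5): yes — any two successors of a common world are S-related.
Transitive (axiom 4): yes — every two-step S-path is closed by a direct edge.
Reflexive (axiom T): no — w1 is not related to itself.
So F validates K; D would additionally require S to be serial. The strongest is K.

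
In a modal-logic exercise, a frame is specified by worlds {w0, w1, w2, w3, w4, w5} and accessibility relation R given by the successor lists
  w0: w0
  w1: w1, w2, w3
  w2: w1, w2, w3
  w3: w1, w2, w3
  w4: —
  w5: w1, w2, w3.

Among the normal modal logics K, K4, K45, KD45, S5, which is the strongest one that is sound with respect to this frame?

K45

Transitive (axiom 4): yes — every two-step R-path is closed by a direct edge.
Euclidean (axiom 5): yes — any two successors of a common world are R-related.
Serial (axiom D): no — w4 has no R-successor.
Reflexive (axiom T): no — w4 is not related to itself.
So F validates K, K4, K45; KD45 would additionally require R to be serial. The strongest is K45.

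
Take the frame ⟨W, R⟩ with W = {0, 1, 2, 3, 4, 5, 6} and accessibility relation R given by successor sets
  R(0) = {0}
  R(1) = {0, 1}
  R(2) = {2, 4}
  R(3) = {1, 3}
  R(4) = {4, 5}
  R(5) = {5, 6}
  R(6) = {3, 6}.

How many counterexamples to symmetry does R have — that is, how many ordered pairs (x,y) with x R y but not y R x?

Enumerating: (1,0), (2,4), (3,1), (4,5), (5,6), (6,3).

6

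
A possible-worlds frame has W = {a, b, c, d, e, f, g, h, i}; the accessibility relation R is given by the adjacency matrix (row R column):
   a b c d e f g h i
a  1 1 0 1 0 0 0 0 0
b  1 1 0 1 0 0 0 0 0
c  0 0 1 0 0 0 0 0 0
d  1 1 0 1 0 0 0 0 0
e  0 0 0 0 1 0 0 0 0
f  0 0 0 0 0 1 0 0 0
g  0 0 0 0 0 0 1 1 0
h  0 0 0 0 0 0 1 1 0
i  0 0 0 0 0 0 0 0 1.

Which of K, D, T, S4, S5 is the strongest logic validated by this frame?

Serial (axiom D): yes — every world has a successor (e.g. a R a).
Reflexive (axiom T): yes — every world is R-related to itself.
Transitive (axiom 4): yes — every two-step R-path is closed by a direct edge.
Euclidean (axiom 5): yes — any two successors of a common world are R-related.
So F validates K, D, T, S4, S5. The strongest is S5.

S5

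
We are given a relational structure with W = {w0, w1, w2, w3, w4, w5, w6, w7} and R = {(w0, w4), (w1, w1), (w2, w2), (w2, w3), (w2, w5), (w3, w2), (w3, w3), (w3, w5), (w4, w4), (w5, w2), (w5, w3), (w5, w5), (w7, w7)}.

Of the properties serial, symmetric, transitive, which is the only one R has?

Serial: no — w6 has no R-successor.
Symmetric: no — w0 R w4 but not w4 R w0.
Transitive: yes — every two-step R-path is closed by a direct edge.
Only transitive holds.

transitive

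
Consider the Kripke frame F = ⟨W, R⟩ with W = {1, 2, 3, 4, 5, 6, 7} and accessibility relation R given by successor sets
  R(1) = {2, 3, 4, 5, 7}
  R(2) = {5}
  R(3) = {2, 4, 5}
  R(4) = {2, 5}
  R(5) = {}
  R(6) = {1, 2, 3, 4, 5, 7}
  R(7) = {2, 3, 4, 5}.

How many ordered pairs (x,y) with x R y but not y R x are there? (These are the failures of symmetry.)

Enumerating: (1,2), (1,3), (1,4), (1,5), (1,7), (2,5), (3,2), (3,4), (3,5), (4,2), (4,5), (6,1), … and 9 more.
Total: 21.

21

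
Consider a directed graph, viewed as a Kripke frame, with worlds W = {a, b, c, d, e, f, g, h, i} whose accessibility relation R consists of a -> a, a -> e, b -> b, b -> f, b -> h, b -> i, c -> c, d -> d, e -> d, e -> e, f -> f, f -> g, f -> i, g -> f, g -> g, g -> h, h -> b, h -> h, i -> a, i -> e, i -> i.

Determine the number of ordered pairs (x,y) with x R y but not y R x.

Enumerating: (a,e), (b,f), (b,i), (e,d), (f,i), (g,h), (i,a), (i,e).

8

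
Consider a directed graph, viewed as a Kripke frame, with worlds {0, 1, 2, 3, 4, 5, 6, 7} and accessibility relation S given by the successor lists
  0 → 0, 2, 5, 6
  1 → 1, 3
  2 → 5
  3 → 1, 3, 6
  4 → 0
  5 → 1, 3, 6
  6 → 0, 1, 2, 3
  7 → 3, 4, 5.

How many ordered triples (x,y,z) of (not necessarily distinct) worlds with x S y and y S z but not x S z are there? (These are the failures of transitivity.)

Enumerating: (0,5,1), (0,5,3), (0,6,1), (0,6,3), (1,3,6), (2,5,1), (2,5,3), (2,5,6), (3,6,0), (3,6,2), (4,0,2), (4,0,5), … and 12 more.
Total: 24.

24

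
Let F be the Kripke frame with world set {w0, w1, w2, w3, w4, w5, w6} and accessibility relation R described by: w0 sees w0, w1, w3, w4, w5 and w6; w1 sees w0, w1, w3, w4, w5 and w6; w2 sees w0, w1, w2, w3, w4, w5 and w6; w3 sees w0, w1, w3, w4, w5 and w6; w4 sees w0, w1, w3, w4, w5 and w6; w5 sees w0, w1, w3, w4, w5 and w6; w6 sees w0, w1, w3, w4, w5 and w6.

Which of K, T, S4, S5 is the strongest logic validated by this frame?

Reflexive (axiom T): yes — every world is R-related to itself.
Transitive (axiom 4): yes — every two-step R-path is closed by a direct edge.
Euclidean (axiom 5): no — w2 R w0 and w2 R w2, but not w0 R w2.
So F validates K, T, S4; S5 would additionally require R to be Euclidean. The strongest is S4.

S4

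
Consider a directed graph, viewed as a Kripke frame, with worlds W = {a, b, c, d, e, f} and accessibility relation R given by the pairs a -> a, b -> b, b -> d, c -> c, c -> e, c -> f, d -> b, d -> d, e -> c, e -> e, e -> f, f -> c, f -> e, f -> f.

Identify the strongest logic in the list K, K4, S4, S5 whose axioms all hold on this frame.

Transitive (axiom 4): yes — every two-step R-path is closed by a direct edge.
Reflexive (axiom T): yes — every world is R-related to itself.
Euclidean (axiom 5): yes — any two successors of a common world are R-related.
So F validates K, K4, S4, S5. The strongest is S5.

S5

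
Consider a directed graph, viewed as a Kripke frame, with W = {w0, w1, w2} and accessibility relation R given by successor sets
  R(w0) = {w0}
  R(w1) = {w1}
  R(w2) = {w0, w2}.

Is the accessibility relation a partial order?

Reflexive: yes — every world is R-related to itself.
Transitive: yes — every two-step R-path is closed by a direct edge.
Antisymmetric: yes — no distinct pair is related both ways.
So R is a partial order.

Yes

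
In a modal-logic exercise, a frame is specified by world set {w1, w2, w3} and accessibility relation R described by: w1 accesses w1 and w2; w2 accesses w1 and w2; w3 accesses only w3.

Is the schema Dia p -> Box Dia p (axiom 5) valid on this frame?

The schema 5 characterises exactly the Euclidean frames.
Euclidean: yes — any two successors of a common world are R-related.

Yes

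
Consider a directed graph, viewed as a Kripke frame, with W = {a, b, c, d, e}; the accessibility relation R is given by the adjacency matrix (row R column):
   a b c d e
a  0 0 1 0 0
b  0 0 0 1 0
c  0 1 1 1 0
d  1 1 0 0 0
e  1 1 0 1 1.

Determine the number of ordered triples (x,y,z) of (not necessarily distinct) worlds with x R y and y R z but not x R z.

8

Enumerating: (a,c,b), (a,c,d), (b,d,a), (b,d,b), (c,d,a), (d,a,c), (d,b,d), (e,a,c).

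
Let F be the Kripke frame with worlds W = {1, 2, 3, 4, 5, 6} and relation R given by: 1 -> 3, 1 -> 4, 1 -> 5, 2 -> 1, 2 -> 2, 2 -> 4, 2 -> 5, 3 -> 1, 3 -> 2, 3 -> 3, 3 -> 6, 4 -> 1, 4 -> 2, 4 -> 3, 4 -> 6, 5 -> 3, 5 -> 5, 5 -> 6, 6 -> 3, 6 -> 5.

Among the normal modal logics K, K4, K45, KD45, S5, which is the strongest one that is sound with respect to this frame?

Transitive (axiom 4): no — 1 R 3 and 3 R 2, but not 1 R 2.
Euclidean (axiom 5): no — 1 R 3 and 1 R 4, but not 3 R 4.
Serial (axiom D): yes — every world has a successor (e.g. 1 R 3).
Reflexive (axiom T): no — 1 is not related to itself.
So F validates K; K4 would additionally require R to be transitive. The strongest is K.

K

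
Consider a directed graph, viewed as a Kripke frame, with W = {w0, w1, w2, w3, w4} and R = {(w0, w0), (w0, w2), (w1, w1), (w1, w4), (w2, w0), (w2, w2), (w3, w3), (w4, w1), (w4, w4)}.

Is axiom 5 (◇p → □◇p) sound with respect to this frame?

By correspondence theory, 5 is valid on a frame iff R is Euclidean.
Euclidean: yes — any two successors of a common world are R-related.

Yes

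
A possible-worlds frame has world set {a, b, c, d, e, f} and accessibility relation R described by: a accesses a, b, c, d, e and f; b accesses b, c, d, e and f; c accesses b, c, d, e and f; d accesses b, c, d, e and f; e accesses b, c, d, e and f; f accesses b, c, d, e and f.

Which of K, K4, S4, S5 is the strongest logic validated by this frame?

S4

Transitive (axiom 4): yes — every two-step R-path is closed by a direct edge.
Reflexive (axiom T): yes — every world is R-related to itself.
Euclidean (axiom 5): no — a R b and a R a, but not b R a.
So F validates K, K4, S4; S5 would additionally require R to be Euclidean. The strongest is S4.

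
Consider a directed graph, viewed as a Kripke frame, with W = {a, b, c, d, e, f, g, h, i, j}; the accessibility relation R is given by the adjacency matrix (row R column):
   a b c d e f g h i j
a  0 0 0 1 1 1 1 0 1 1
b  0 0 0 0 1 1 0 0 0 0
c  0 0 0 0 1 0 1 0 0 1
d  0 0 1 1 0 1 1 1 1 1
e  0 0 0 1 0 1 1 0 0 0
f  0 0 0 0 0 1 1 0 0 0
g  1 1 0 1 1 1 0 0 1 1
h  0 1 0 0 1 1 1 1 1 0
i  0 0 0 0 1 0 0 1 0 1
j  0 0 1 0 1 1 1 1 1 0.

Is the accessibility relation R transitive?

Transitive: no — a R d and d R c, but not a R c.

No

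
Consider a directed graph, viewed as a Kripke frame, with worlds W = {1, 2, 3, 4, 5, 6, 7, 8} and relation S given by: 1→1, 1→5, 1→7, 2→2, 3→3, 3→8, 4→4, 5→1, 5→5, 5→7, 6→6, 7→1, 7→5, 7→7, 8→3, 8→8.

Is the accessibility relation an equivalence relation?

Reflexive: yes — every world is S-related to itself.
Symmetric: yes — every pair in S has its reverse in S.
Transitive: yes — every two-step S-path is closed by a direct edge.
So S is an equivalence relation.

Yes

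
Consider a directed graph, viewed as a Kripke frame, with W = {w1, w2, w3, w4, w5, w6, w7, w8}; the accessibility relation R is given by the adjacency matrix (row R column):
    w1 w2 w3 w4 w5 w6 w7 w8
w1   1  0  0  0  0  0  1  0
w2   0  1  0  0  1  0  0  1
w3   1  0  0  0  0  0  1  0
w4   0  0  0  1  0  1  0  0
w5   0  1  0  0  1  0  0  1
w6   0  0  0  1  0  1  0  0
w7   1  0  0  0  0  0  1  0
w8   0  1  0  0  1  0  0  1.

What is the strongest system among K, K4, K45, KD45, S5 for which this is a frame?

KD45

Transitive (axiom 4): yes — every two-step R-path is closed by a direct edge.
Euclidean (axiom 5): yes — any two successors of a common world are R-related.
Serial (axiom D): yes — every world has a successor (e.g. w1 R w1).
Reflexive (axiom T): no — w3 is not related to itself.
So F validates K, K4, K45, KD45; S5 would additionally require R to be reflexive. The strongest is KD45.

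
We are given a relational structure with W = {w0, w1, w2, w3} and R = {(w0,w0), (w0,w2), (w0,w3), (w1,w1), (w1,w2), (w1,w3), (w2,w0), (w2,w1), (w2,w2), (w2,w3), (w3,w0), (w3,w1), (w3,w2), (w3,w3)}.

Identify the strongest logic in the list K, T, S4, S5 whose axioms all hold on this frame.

T

Reflexive (axiom T): yes — every world is R-related to itself.
Transitive (axiom 4): no — w0 R w2 and w2 R w1, but not w0 R w1.
Euclidean (axiom 5): no — w2 R w0 and w2 R w1, but not w0 R w1.
So F validates K, T; S4 would additionally require R to be transitive. The strongest is T.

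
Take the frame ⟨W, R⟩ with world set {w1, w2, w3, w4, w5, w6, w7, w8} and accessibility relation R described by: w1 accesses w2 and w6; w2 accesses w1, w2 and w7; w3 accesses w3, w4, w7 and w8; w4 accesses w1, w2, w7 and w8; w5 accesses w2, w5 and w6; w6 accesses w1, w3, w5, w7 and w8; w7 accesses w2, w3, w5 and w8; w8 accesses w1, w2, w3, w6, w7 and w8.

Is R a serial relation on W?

Yes

Serial: yes — every world has a successor (e.g. w1 R w2).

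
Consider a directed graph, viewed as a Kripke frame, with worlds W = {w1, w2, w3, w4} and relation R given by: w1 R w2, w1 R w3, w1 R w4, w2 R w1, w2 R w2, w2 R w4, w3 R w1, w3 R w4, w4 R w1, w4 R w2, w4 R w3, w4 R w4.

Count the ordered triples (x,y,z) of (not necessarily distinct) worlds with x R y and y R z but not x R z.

Enumerating: (w1,w2,w1), (w1,w3,w1), (w1,w4,w1), (w2,w1,w3), (w2,w4,w3), (w3,w1,w2), (w3,w1,w3), (w3,w4,w2), (w3,w4,w3).

9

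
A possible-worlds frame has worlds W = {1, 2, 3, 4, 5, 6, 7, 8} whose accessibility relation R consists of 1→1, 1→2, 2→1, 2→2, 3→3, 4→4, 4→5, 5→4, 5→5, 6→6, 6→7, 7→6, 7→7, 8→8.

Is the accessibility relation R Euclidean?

Euclidean: yes — any two successors of a common world are R-related.

Yes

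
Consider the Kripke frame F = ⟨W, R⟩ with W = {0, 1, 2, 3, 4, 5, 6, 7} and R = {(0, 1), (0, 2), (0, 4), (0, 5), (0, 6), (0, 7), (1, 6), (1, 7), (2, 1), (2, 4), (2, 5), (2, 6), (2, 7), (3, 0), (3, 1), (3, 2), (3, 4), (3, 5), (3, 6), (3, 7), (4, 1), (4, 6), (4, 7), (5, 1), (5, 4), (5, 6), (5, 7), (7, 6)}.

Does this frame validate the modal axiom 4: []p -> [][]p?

The schema 4 characterises exactly the transitive frames.
Transitive: yes — every two-step R-path is closed by a direct edge.

Yes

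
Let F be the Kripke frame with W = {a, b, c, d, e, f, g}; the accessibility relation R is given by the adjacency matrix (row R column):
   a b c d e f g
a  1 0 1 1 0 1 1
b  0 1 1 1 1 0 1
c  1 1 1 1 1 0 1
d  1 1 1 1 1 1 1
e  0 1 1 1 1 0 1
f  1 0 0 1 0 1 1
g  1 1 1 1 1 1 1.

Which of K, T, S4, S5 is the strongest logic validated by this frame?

Reflexive (axiom T): yes — every world is R-related to itself.
Transitive (axiom 4): no — a R c and c R b, but not a R b.
Euclidean (axiom 5): no — a R c and a R f, but not c R f.
So F validates K, T; S4 would additionally require R to be transitive. The strongest is T.

T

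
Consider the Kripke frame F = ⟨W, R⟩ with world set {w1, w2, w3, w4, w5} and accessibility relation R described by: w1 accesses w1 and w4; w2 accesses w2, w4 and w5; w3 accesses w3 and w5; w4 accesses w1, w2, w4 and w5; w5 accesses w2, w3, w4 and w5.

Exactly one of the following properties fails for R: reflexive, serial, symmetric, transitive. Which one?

transitive

Reflexive: yes — every world is R-related to itself.
Serial: yes — every world has a successor (e.g. w1 R w1).
Symmetric: yes — every pair in R has its reverse in R.
Transitive: no — w1 R w4 and w4 R w2, but not w1 R w2.
Only transitive fails.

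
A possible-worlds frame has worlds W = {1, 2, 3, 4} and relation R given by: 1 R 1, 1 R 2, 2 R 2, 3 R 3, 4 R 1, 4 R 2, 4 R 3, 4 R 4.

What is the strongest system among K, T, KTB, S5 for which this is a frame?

Reflexive (axiom T): yes — every world is R-related to itself.
Symmetric (axiom B): no — 1 R 2 but not 2 R 1.
Euclidean (axiom 5): no — 4 R 1 and 4 R 3, but not 1 R 3.
So F validates K, T; KTB would additionally require R to be symmetric. The strongest is T.

T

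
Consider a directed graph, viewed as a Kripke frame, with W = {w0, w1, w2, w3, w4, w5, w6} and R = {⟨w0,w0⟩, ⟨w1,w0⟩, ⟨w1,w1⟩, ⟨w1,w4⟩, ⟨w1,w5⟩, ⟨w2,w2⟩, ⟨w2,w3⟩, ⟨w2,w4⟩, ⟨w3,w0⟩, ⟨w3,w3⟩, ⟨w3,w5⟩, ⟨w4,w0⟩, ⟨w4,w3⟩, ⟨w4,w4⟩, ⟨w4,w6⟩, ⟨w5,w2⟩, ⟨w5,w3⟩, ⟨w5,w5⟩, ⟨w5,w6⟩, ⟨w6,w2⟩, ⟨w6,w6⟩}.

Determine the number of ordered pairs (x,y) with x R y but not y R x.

Enumerating: (w1,w0), (w1,w4), (w1,w5), (w2,w3), (w2,w4), (w3,w0), (w4,w0), (w4,w3), (w4,w6), (w5,w2), (w5,w6), (w6,w2).

12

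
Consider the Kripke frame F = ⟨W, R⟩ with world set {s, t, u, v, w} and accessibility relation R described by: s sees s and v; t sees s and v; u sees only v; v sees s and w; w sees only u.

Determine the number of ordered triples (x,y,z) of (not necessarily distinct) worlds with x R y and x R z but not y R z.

Enumerating: (s,v,v), (t,v,v), (u,v,v), (v,s,w), (v,w,s), (v,w,w), (w,u,u).

7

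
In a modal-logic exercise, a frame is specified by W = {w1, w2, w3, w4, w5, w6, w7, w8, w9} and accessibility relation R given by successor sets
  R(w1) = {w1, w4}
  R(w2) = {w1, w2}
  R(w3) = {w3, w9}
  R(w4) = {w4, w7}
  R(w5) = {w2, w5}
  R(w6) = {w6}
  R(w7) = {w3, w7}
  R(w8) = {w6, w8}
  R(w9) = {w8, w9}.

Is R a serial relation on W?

Yes

Serial: yes — every world has a successor (e.g. w1 R w1).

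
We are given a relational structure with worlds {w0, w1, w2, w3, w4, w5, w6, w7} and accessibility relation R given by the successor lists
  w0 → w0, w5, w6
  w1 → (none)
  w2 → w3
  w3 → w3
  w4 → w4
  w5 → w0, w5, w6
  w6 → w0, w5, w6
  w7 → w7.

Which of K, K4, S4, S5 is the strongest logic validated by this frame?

Transitive (axiom 4): yes — every two-step R-path is closed by a direct edge.
Reflexive (axiom T): no — w1 is not related to itself.
Euclidean (axiom 5): yes — any two successors of a common world are R-related.
So F validates K, K4; S4 would additionally require R to be reflexive. The strongest is K4.

K4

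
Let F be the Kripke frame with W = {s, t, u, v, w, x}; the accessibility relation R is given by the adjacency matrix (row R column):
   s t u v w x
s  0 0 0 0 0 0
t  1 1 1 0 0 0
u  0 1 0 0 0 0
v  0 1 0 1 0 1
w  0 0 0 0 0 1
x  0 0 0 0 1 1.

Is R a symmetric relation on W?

Symmetric: no — t R s but not s R t.

No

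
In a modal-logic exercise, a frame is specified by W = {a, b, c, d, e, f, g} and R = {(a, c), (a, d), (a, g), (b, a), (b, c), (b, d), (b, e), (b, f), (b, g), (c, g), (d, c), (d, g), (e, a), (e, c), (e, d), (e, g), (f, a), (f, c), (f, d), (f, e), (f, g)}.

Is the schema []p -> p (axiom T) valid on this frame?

No

By correspondence theory, T is valid on a frame iff R is reflexive.
Reflexive: no — a is not related to itself.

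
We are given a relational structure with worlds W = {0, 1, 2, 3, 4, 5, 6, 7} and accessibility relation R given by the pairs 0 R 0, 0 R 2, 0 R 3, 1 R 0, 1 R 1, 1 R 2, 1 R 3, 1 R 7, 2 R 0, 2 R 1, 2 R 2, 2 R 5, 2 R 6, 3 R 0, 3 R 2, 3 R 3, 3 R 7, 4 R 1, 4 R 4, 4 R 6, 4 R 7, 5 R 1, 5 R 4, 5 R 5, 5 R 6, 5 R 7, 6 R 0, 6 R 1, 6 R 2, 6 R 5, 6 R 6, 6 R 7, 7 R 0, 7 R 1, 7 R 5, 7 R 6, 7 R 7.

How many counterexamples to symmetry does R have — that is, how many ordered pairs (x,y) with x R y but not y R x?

Enumerating: (1,0), (1,3), (2,5), (3,2), (3,7), (4,1), (4,6), (4,7), (5,1), (5,4), (6,0), (6,1), (7,0).

13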